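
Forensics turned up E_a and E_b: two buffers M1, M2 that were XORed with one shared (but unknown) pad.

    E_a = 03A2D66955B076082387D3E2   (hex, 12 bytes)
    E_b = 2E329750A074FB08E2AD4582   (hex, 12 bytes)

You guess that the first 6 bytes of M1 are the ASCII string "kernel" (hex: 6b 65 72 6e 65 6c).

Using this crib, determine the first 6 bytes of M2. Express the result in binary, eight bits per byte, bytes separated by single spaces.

First, E_a ⊕ E_b = (M1 ⊕ K) ⊕ (M2 ⊕ K) = M1 ⊕ M2, so the key drops out. Then M2 = (M1 ⊕ M2) ⊕ M1 over the first 6 bytes.
byte 0: (03 xor 2e) xor 6b = 2d xor 6b = 46
byte 1: (a2 xor 32) xor 65 = 90 xor 65 = f5
byte 2: (d6 xor 97) xor 72 = 41 xor 72 = 33
byte 3: (69 xor 50) xor 6e = 39 xor 6e = 57
byte 4: (55 xor a0) xor 65 = f5 xor 65 = 90
byte 5: (b0 xor 74) xor 6c = c4 xor 6c = a8

01000110 11110101 00110011 01010111 10010000 10101000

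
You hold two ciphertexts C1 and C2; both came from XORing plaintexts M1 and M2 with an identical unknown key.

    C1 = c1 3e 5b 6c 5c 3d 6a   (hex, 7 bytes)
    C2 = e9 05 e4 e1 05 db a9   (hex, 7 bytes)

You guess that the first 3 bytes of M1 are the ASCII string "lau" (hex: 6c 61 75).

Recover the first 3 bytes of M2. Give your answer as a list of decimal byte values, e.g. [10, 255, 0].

[68, 90, 202]

First, C1 ⊕ C2 = (M1 ⊕ K) ⊕ (M2 ⊕ K) = M1 ⊕ M2, so the key drops out. Then M2 = (M1 ⊕ M2) ⊕ M1 over the first 3 bytes.
byte 0: (c1 xor e9) xor 6c = 28 xor 6c = 44
byte 1: (3e xor 05) xor 61 = 3b xor 61 = 5a
byte 2: (5b xor e4) xor 75 = bf xor 75 = ca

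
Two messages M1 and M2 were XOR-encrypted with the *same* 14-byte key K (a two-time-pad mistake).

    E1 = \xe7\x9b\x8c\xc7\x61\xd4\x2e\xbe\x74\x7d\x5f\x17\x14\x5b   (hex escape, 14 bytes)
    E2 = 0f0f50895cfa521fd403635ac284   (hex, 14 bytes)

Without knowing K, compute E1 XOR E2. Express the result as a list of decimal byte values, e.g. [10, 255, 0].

E1 ⊕ E2 = (M1 ⊕ K) ⊕ (M2 ⊕ K) = M1 ⊕ M2 — the shared key cancels under XOR.
byte 0: e7 xor 0f = e8
byte 1: 9b xor 0f = 94
byte 2: 8c xor 50 = dc
byte 3: c7 xor 89 = 4e
byte 4: 61 xor 5c = 3d
byte 5: d4 xor fa = 2e
byte 6: 2e xor 52 = 7c
byte 7: be xor 1f = a1
byte 8: 74 xor d4 = a0
byte 9: 7d xor 03 = 7e
byte 10: 5f xor 63 = 3c
byte 11: 17 xor 5a = 4d
byte 12: 14 xor c2 = d6
byte 13: 5b xor 84 = df

[232, 148, 220, 78, 61, 46, 124, 161, 160, 126, 60, 77, 214, 223]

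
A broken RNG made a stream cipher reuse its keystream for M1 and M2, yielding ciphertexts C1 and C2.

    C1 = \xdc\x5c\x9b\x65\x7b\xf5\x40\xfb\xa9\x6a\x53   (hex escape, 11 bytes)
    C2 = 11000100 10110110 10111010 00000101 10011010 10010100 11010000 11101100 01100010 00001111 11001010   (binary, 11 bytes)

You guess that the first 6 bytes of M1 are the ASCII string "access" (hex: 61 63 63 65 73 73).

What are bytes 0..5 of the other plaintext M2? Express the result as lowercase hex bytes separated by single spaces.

First, C1 ⊕ C2 = (M1 ⊕ K) ⊕ (M2 ⊕ K) = M1 ⊕ M2, so the key drops out. Then M2 = (M1 ⊕ M2) ⊕ M1 over the first 6 bytes.
byte 0: (dc ^ c4) ^ 61 = 18 ^ 61 = 79
byte 1: (5c ^ b6) ^ 63 = ea ^ 63 = 89
byte 2: (9b ^ ba) ^ 63 = 21 ^ 63 = 42
byte 3: (65 ^ 05) ^ 65 = 60 ^ 65 = 05
byte 4: (7b ^ 9a) ^ 73 = e1 ^ 73 = 92
byte 5: (f5 ^ 94) ^ 73 = 61 ^ 73 = 12

79 89 42 05 92 12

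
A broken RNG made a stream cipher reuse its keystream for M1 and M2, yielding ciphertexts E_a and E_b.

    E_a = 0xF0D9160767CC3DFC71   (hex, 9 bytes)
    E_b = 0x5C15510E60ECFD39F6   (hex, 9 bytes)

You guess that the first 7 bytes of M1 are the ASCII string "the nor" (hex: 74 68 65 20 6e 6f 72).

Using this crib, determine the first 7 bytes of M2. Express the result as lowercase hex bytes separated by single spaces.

d8 a4 22 29 69 4f b2

First, E_a ⊕ E_b = (M1 ⊕ K) ⊕ (M2 ⊕ K) = M1 ⊕ M2, so the key drops out. Then M2 = (M1 ⊕ M2) ⊕ M1 over the first 7 bytes.
byte 0: (f0 XOR 5c) XOR 74 = ac XOR 74 = d8
byte 1: (d9 XOR 15) XOR 68 = cc XOR 68 = a4
byte 2: (16 XOR 51) XOR 65 = 47 XOR 65 = 22
byte 3: (07 XOR 0e) XOR 20 = 09 XOR 20 = 29
byte 4: (67 XOR 60) XOR 6e = 07 XOR 6e = 69
byte 5: (cc XOR ec) XOR 6f = 20 XOR 6f = 4f
byte 6: (3d XOR fd) XOR 72 = c0 XOR 72 = b2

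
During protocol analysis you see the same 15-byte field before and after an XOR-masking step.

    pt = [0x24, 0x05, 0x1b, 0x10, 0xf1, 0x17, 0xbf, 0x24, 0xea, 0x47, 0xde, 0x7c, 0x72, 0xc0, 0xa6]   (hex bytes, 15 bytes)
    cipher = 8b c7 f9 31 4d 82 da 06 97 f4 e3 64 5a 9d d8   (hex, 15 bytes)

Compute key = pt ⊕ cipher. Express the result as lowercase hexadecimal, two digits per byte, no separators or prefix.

afc2e221bc9565227db33d18285d7e

Since cipher = pt ⊕ key, XORing both sides with pt gives key = pt ⊕ cipher.
 36 ⊕ 139 = 175
  5 ⊕ 199 = 194
 27 ⊕ 249 = 226
 16 ⊕  49 =  33
241 ⊕  77 = 188
 23 ⊕ 130 = 149
191 ⊕ 218 = 101
 36 ⊕   6 =  34
234 ⊕ 151 = 125
 71 ⊕ 244 = 179
222 ⊕ 227 =  61
124 ⊕ 100 =  24
114 ⊕  90 =  40
192 ⊕ 157 =  93
166 ⊕ 216 = 126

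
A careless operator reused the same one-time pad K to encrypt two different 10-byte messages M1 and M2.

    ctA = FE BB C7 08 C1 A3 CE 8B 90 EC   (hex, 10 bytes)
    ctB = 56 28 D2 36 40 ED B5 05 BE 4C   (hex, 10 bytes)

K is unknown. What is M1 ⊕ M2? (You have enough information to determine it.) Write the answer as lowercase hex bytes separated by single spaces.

ctA ⊕ ctB = (M1 ⊕ K) ⊕ (M2 ⊕ K) = M1 ⊕ M2 — the shared key cancels under XOR.
fe XOR 56 = a8
bb XOR 28 = 93
c7 XOR d2 = 15
08 XOR 36 = 3e
c1 XOR 40 = 81
a3 XOR ed = 4e
ce XOR b5 = 7b
8b XOR 05 = 8e
90 XOR be = 2e
ec XOR 4c = a0

a8 93 15 3e 81 4e 7b 8e 2e a0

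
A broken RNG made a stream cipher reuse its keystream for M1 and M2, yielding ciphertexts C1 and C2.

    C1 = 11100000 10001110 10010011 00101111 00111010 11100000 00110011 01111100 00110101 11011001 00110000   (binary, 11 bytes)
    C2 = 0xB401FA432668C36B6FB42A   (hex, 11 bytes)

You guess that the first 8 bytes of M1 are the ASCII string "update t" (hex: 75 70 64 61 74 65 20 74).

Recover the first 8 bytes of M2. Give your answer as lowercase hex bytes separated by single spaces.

21 ff 0d 0d 68 ed d0 63

First, C1 ⊕ C2 = (M1 ⊕ K) ⊕ (M2 ⊕ K) = M1 ⊕ M2, so the key drops out. Then M2 = (M1 ⊕ M2) ⊕ M1 over the first 8 bytes.
byte 0: (e0 ⊕ b4) ⊕ 75 = 54 ⊕ 75 = 21
byte 1: (8e ⊕ 01) ⊕ 70 = 8f ⊕ 70 = ff
byte 2: (93 ⊕ fa) ⊕ 64 = 69 ⊕ 64 = 0d
byte 3: (2f ⊕ 43) ⊕ 61 = 6c ⊕ 61 = 0d
byte 4: (3a ⊕ 26) ⊕ 74 = 1c ⊕ 74 = 68
byte 5: (e0 ⊕ 68) ⊕ 65 = 88 ⊕ 65 = ed
byte 6: (33 ⊕ c3) ⊕ 20 = f0 ⊕ 20 = d0
byte 7: (7c ⊕ 6b) ⊕ 74 = 17 ⊕ 74 = 63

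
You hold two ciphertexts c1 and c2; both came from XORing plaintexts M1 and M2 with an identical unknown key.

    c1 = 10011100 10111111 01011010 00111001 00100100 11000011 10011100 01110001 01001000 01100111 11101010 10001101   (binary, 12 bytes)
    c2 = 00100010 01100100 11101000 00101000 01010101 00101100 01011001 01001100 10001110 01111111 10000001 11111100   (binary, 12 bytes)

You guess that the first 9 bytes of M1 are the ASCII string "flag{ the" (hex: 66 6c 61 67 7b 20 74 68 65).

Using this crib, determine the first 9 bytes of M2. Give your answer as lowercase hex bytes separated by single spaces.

d8 b7 d3 76 0a cf b1 55 a3

First, c1 ⊕ c2 = (M1 ⊕ K) ⊕ (M2 ⊕ K) = M1 ⊕ M2, so the key drops out. Then M2 = (M1 ⊕ M2) ⊕ M1 over the first 9 bytes.
byte 0: (9c XOR 22) XOR 66 = be XOR 66 = d8
byte 1: (bf XOR 64) XOR 6c = db XOR 6c = b7
byte 2: (5a XOR e8) XOR 61 = b2 XOR 61 = d3
byte 3: (39 XOR 28) XOR 67 = 11 XOR 67 = 76
byte 4: (24 XOR 55) XOR 7b = 71 XOR 7b = 0a
byte 5: (c3 XOR 2c) XOR 20 = ef XOR 20 = cf
byte 6: (9c XOR 59) XOR 74 = c5 XOR 74 = b1
byte 7: (71 XOR 4c) XOR 68 = 3d XOR 68 = 55
byte 8: (48 XOR 8e) XOR 65 = c6 XOR 65 = a3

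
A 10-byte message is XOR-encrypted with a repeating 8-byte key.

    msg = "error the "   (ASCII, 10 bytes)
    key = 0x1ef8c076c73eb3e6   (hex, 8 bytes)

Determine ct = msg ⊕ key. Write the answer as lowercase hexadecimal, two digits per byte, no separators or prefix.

The 8-byte key repeats, so the effective keystream is 1e f8 c0 76 c7 3e b3 e6 1e f8.
byte 0: 65 ^ 1e = 7b
byte 1: 72 ^ f8 = 8a
byte 2: 72 ^ c0 = b2
byte 3: 6f ^ 76 = 19
byte 4: 72 ^ c7 = b5
byte 5: 20 ^ 3e = 1e
byte 6: 74 ^ b3 = c7
byte 7: 68 ^ e6 = 8e
byte 8: 65 ^ 1e = 7b
byte 9: 20 ^ f8 = d8

7b8ab219b51ec78e7bd8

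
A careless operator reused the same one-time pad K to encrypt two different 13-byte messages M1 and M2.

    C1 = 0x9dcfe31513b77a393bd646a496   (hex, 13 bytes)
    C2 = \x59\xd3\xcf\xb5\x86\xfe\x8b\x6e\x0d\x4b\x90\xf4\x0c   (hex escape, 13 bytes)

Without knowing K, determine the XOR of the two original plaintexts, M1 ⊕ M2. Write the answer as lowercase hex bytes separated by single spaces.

c4 1c 2c a0 95 49 f1 57 36 9d d6 50 9a

C1 ⊕ C2 = (M1 ⊕ K) ⊕ (M2 ⊕ K) = M1 ⊕ M2 — the shared key cancels under XOR.
10011101 XOR 01011001 = 11000100
11001111 XOR 11010011 = 00011100
11100011 XOR 11001111 = 00101100
00010101 XOR 10110101 = 10100000
00010011 XOR 10000110 = 10010101
10110111 XOR 11111110 = 01001001
01111010 XOR 10001011 = 11110001
00111001 XOR 01101110 = 01010111
00111011 XOR 00001101 = 00110110
11010110 XOR 01001011 = 10011101
01000110 XOR 10010000 = 11010110
10100100 XOR 11110100 = 01010000
10010110 XOR 00001100 = 10011010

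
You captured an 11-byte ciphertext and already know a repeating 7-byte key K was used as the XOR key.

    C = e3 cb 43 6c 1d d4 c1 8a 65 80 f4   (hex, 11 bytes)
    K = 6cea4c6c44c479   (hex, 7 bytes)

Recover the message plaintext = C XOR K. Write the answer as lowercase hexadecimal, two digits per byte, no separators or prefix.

The 7-byte key repeats, so the effective keystream is 6c ea 4c 6c 44 c4 79 6c ea 4c 6c.
byte 0: e3 xor 6c = 8f
byte 1: cb xor ea = 21
byte 2: 43 xor 4c = 0f
byte 3: 6c xor 6c = 00
byte 4: 1d xor 44 = 59
byte 5: d4 xor c4 = 10
byte 6: c1 xor 79 = b8
byte 7: 8a xor 6c = e6
byte 8: 65 xor ea = 8f
byte 9: 80 xor 4c = cc
byte 10: f4 xor 6c = 98

8f210f005910b8e68fcc98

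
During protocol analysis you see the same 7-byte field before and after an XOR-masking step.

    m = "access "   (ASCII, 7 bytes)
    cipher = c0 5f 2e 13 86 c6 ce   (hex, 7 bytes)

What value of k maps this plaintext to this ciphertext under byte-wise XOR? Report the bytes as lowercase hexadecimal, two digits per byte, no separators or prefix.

Since cipher = m ⊕ k, XORing both sides with m gives k = m ⊕ cipher.
61 xor c0 = a1
63 xor 5f = 3c
63 xor 2e = 4d
65 xor 13 = 76
73 xor 86 = f5
73 xor c6 = b5
20 xor ce = ee

a13c4d76f5b5ee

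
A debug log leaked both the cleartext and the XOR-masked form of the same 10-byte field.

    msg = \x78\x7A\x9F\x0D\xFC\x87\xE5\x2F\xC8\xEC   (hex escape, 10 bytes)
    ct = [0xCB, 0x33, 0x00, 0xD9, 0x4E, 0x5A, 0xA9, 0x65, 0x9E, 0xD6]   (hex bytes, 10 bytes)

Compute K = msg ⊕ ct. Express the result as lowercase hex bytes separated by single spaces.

Since ct = msg ⊕ K, XORing both sides with msg gives K = msg ⊕ ct.
byte 0: 01111000 XOR 11001011 = 10110011
byte 1: 01111010 XOR 00110011 = 01001001
byte 2: 10011111 XOR 00000000 = 10011111
byte 3: 00001101 XOR 11011001 = 11010100
byte 4: 11111100 XOR 01001110 = 10110010
byte 5: 10000111 XOR 01011010 = 11011101
byte 6: 11100101 XOR 10101001 = 01001100
byte 7: 00101111 XOR 01100101 = 01001010
byte 8: 11001000 XOR 10011110 = 01010110
byte 9: 11101100 XOR 11010110 = 00111010

b3 49 9f d4 b2 dd 4c 4a 56 3a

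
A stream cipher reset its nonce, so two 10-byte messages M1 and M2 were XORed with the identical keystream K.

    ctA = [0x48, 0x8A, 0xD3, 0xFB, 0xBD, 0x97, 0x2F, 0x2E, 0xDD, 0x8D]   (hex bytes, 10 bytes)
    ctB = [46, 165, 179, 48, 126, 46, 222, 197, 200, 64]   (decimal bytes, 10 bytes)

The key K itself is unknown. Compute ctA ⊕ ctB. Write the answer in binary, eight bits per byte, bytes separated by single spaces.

01100110 00101111 01100000 11001011 11000011 10111001 11110001 11101011 00010101 11001101

ctA ⊕ ctB = (M1 ⊕ K) ⊕ (M2 ⊕ K) = M1 ⊕ M2 — the shared key cancels under XOR.
byte 0: 48 ⊕ 2e = 66
byte 1: 8a ⊕ a5 = 2f
byte 2: d3 ⊕ b3 = 60
byte 3: fb ⊕ 30 = cb
byte 4: bd ⊕ 7e = c3
byte 5: 97 ⊕ 2e = b9
byte 6: 2f ⊕ de = f1
byte 7: 2e ⊕ c5 = eb
byte 8: dd ⊕ c8 = 15
byte 9: 8d ⊕ 40 = cd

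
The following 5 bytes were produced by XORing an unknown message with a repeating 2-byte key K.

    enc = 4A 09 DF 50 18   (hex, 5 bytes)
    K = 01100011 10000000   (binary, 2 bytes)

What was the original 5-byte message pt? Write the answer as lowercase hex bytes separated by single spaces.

29 89 bc d0 7b

The 2-byte key repeats, so the effective keystream is 63 80 63 80 63.
byte 0: 4a ⊕ 63 = 29
byte 1: 09 ⊕ 80 = 89
byte 2: df ⊕ 63 = bc
byte 3: 50 ⊕ 80 = d0
byte 4: 18 ⊕ 63 = 7b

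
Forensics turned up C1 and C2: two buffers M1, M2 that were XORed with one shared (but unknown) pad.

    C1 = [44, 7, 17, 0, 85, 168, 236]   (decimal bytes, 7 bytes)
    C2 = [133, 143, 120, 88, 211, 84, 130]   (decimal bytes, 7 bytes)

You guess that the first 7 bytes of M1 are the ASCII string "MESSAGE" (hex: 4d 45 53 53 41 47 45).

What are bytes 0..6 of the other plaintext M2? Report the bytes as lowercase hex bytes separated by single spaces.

First, C1 ⊕ C2 = (M1 ⊕ K) ⊕ (M2 ⊕ K) = M1 ⊕ M2, so the key drops out. Then M2 = (M1 ⊕ M2) ⊕ M1 over the first 7 bytes.
byte 0: (2c XOR 85) XOR 4d = a9 XOR 4d = e4
byte 1: (07 XOR 8f) XOR 45 = 88 XOR 45 = cd
byte 2: (11 XOR 78) XOR 53 = 69 XOR 53 = 3a
byte 3: (00 XOR 58) XOR 53 = 58 XOR 53 = 0b
byte 4: (55 XOR d3) XOR 41 = 86 XOR 41 = c7
byte 5: (a8 XOR 54) XOR 47 = fc XOR 47 = bb
byte 6: (ec XOR 82) XOR 45 = 6e XOR 45 = 2b

e4 cd 3a 0b c7 bb 2b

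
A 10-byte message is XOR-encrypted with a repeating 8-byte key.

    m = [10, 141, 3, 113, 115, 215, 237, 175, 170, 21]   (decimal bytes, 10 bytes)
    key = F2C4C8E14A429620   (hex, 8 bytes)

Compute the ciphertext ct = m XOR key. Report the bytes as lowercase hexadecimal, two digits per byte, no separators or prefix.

The 8-byte key repeats, so the effective keystream is f2 c4 c8 e1 4a 42 96 20 f2 c4.
byte 0: 0a xor f2 = f8
byte 1: 8d xor c4 = 49
byte 2: 03 xor c8 = cb
byte 3: 71 xor e1 = 90
byte 4: 73 xor 4a = 39
byte 5: d7 xor 42 = 95
byte 6: ed xor 96 = 7b
byte 7: af xor 20 = 8f
byte 8: aa xor f2 = 58
byte 9: 15 xor c4 = d1

f849cb9039957b8f58d1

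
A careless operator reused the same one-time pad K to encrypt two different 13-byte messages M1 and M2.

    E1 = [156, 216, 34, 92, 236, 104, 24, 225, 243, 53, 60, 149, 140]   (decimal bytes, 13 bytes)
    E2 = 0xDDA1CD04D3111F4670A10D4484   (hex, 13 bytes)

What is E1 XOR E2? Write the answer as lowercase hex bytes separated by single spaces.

41 79 ef 58 3f 79 07 a7 83 94 31 d1 08

E1 ⊕ E2 = (M1 ⊕ K) ⊕ (M2 ⊕ K) = M1 ⊕ M2 — the shared key cancels under XOR.
156 xor 221 =  65
216 xor 161 = 121
 34 xor 205 = 239
 92 xor   4 =  88
236 xor 211 =  63
104 xor  17 = 121
 24 xor  31 =   7
225 xor  70 = 167
243 xor 112 = 131
 53 xor 161 = 148
 60 xor  13 =  49
149 xor  68 = 209
140 xor 132 =   8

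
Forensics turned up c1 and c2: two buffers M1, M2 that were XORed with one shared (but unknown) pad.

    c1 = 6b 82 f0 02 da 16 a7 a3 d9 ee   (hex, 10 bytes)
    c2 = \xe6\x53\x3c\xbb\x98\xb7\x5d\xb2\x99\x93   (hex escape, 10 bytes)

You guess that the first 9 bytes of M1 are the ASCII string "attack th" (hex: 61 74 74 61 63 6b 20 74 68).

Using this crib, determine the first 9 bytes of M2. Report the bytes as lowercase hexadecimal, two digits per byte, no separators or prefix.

First, c1 ⊕ c2 = (M1 ⊕ K) ⊕ (M2 ⊕ K) = M1 ⊕ M2, so the key drops out. Then M2 = (M1 ⊕ M2) ⊕ M1 over the first 9 bytes.
byte 0: (6b ^ e6) ^ 61 = 8d ^ 61 = ec
byte 1: (82 ^ 53) ^ 74 = d1 ^ 74 = a5
byte 2: (f0 ^ 3c) ^ 74 = cc ^ 74 = b8
byte 3: (02 ^ bb) ^ 61 = b9 ^ 61 = d8
byte 4: (da ^ 98) ^ 63 = 42 ^ 63 = 21
byte 5: (16 ^ b7) ^ 6b = a1 ^ 6b = ca
byte 6: (a7 ^ 5d) ^ 20 = fa ^ 20 = da
byte 7: (a3 ^ b2) ^ 74 = 11 ^ 74 = 65
byte 8: (d9 ^ 99) ^ 68 = 40 ^ 68 = 28

eca5b8d821cada6528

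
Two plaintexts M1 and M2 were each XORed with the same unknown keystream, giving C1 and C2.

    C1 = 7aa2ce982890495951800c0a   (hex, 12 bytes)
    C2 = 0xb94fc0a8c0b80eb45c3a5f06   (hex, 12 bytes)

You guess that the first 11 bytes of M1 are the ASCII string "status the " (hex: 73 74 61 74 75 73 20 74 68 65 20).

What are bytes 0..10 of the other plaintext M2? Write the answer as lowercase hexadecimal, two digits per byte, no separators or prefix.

b0996f449d5b679965df73

First, C1 ⊕ C2 = (M1 ⊕ K) ⊕ (M2 ⊕ K) = M1 ⊕ M2, so the key drops out. Then M2 = (M1 ⊕ M2) ⊕ M1 over the first 11 bytes.
byte 0: (7a xor b9) xor 73 = c3 xor 73 = b0
byte 1: (a2 xor 4f) xor 74 = ed xor 74 = 99
byte 2: (ce xor c0) xor 61 = 0e xor 61 = 6f
byte 3: (98 xor a8) xor 74 = 30 xor 74 = 44
byte 4: (28 xor c0) xor 75 = e8 xor 75 = 9d
byte 5: (90 xor b8) xor 73 = 28 xor 73 = 5b
byte 6: (49 xor 0e) xor 20 = 47 xor 20 = 67
byte 7: (59 xor b4) xor 74 = ed xor 74 = 99
byte 8: (51 xor 5c) xor 68 = 0d xor 68 = 65
byte 9: (80 xor 3a) xor 65 = ba xor 65 = df
byte 10: (0c xor 5f) xor 20 = 53 xor 20 = 73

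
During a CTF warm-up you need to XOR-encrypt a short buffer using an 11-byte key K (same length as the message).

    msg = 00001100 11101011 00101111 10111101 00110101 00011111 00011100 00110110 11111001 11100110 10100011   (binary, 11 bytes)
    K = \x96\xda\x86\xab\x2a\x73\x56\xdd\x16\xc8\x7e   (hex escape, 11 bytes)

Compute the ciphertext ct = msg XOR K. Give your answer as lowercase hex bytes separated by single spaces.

9a 31 a9 16 1f 6c 4a eb ef 2e dd

XOR is its own inverse, so applying the key byte-wise gives the result directly.
byte 0: 0c ⊕ 96 = 9a
byte 1: eb ⊕ da = 31
byte 2: 2f ⊕ 86 = a9
byte 3: bd ⊕ ab = 16
byte 4: 35 ⊕ 2a = 1f
byte 5: 1f ⊕ 73 = 6c
byte 6: 1c ⊕ 56 = 4a
byte 7: 36 ⊕ dd = eb
byte 8: f9 ⊕ 16 = ef
byte 9: e6 ⊕ c8 = 2e
byte 10: a3 ⊕ 7e = dd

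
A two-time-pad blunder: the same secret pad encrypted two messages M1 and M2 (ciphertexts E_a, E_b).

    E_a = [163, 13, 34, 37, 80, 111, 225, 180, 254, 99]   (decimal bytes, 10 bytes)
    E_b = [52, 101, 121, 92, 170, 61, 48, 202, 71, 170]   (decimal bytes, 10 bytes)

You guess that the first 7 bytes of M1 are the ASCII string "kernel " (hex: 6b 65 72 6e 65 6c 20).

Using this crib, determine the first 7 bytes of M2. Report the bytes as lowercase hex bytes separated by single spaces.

fc 0d 29 17 9f 3e f1

First, E_a ⊕ E_b = (M1 ⊕ K) ⊕ (M2 ⊕ K) = M1 ⊕ M2, so the key drops out. Then M2 = (M1 ⊕ M2) ⊕ M1 over the first 7 bytes.
byte 0: (a3 ⊕ 34) ⊕ 6b = 97 ⊕ 6b = fc
byte 1: (0d ⊕ 65) ⊕ 65 = 68 ⊕ 65 = 0d
byte 2: (22 ⊕ 79) ⊕ 72 = 5b ⊕ 72 = 29
byte 3: (25 ⊕ 5c) ⊕ 6e = 79 ⊕ 6e = 17
byte 4: (50 ⊕ aa) ⊕ 65 = fa ⊕ 65 = 9f
byte 5: (6f ⊕ 3d) ⊕ 6c = 52 ⊕ 6c = 3e
byte 6: (e1 ⊕ 30) ⊕ 20 = d1 ⊕ 20 = f1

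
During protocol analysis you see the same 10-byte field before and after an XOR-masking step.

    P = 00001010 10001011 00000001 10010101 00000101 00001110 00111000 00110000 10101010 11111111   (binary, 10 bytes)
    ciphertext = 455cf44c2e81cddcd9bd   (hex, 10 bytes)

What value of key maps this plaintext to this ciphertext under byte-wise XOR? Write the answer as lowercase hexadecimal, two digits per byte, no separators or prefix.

4fd7f5d92b8ff5ec7342

Since ciphertext = P ⊕ key, XORing both sides with P gives key = P ⊕ ciphertext.
0a xor 45 = 4f
8b xor 5c = d7
01 xor f4 = f5
95 xor 4c = d9
05 xor 2e = 2b
0e xor 81 = 8f
38 xor cd = f5
30 xor dc = ec
aa xor d9 = 73
ff xor bd = 42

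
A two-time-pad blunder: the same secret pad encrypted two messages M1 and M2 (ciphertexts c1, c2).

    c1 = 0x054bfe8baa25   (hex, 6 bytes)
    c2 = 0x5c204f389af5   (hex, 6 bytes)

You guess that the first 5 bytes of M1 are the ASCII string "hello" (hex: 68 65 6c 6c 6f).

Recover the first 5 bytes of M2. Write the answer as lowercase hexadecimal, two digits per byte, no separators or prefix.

First, c1 ⊕ c2 = (M1 ⊕ K) ⊕ (M2 ⊕ K) = M1 ⊕ M2, so the key drops out. Then M2 = (M1 ⊕ M2) ⊕ M1 over the first 5 bytes.
byte 0: (05 ⊕ 5c) ⊕ 68 = 59 ⊕ 68 = 31
byte 1: (4b ⊕ 20) ⊕ 65 = 6b ⊕ 65 = 0e
byte 2: (fe ⊕ 4f) ⊕ 6c = b1 ⊕ 6c = dd
byte 3: (8b ⊕ 38) ⊕ 6c = b3 ⊕ 6c = df
byte 4: (aa ⊕ 9a) ⊕ 6f = 30 ⊕ 6f = 5f

310edddf5f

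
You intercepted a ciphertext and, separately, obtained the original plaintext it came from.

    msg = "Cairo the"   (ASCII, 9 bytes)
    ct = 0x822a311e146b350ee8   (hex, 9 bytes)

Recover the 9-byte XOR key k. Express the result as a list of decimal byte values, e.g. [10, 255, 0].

Since ct = msg ⊕ k, XORing both sides with msg gives k = msg ⊕ ct.
 67 XOR 130 = 193
 97 XOR  42 =  75
105 XOR  49 =  88
114 XOR  30 = 108
111 XOR  20 = 123
 32 XOR 107 =  75
116 XOR  53 =  65
104 XOR  14 = 102
101 XOR 232 = 141

[193, 75, 88, 108, 123, 75, 65, 102, 141]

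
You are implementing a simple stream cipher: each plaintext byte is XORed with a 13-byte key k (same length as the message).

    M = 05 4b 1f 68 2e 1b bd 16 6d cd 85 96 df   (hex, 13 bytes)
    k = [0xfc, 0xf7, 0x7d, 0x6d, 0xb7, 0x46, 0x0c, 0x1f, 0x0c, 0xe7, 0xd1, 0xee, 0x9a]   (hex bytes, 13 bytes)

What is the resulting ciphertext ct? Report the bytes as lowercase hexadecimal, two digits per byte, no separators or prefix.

XOR is its own inverse, so applying the key byte-wise gives the result directly.
byte 0:   5 ⊕ 252 = 249
byte 1:  75 ⊕ 247 = 188
byte 2:  31 ⊕ 125 =  98
byte 3: 104 ⊕ 109 =   5
byte 4:  46 ⊕ 183 = 153
byte 5:  27 ⊕  70 =  93
byte 6: 189 ⊕  12 = 177
byte 7:  22 ⊕  31 =   9
byte 8: 109 ⊕  12 =  97
byte 9: 205 ⊕ 231 =  42
byte 10: 133 ⊕ 209 =  84
byte 11: 150 ⊕ 238 = 120
byte 12: 223 ⊕ 154 =  69

f9bc6205995db109612a547845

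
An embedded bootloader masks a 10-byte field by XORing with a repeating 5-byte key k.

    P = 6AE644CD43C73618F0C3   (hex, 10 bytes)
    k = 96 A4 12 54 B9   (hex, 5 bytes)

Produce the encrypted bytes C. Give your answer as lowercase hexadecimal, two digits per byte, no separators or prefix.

The 5-byte key repeats, so the effective keystream is 96 a4 12 54 b9 96 a4 12 54 b9.
byte 0: 6a ^ 96 = fc
byte 1: e6 ^ a4 = 42
byte 2: 44 ^ 12 = 56
byte 3: cd ^ 54 = 99
byte 4: 43 ^ b9 = fa
byte 5: c7 ^ 96 = 51
byte 6: 36 ^ a4 = 92
byte 7: 18 ^ 12 = 0a
byte 8: f0 ^ 54 = a4
byte 9: c3 ^ b9 = 7a

fc425699fa51920aa47a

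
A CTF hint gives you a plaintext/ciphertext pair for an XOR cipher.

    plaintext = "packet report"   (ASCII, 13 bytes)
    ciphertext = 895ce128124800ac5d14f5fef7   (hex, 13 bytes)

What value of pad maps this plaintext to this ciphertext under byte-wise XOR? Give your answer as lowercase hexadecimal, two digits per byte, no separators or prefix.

Since ciphertext = plaintext ⊕ pad, XORing both sides with plaintext gives pad = plaintext ⊕ ciphertext.
70 ⊕ 89 = f9
61 ⊕ 5c = 3d
63 ⊕ e1 = 82
6b ⊕ 28 = 43
65 ⊕ 12 = 77
74 ⊕ 48 = 3c
20 ⊕ 00 = 20
72 ⊕ ac = de
65 ⊕ 5d = 38
70 ⊕ 14 = 64
6f ⊕ f5 = 9a
72 ⊕ fe = 8c
74 ⊕ f7 = 83

f93d8243773c20de38649a8c83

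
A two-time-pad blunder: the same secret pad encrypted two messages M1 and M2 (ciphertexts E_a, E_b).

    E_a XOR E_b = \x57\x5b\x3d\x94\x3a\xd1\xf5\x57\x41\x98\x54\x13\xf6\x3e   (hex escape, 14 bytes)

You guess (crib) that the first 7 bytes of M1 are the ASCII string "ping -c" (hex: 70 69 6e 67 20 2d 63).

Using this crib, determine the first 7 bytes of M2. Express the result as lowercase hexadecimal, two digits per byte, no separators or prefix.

273253f31afc96

Since E_a ⊕ E_b = M1 ⊕ M2, XORing with the guessed M1 bytes yields the corresponding M2 bytes: M2 = (E_a ⊕ E_b) ⊕ M1.
57 ^ 70 = 27
5b ^ 69 = 32
3d ^ 6e = 53
94 ^ 67 = f3
3a ^ 20 = 1a
d1 ^ 2d = fc
f5 ^ 63 = 96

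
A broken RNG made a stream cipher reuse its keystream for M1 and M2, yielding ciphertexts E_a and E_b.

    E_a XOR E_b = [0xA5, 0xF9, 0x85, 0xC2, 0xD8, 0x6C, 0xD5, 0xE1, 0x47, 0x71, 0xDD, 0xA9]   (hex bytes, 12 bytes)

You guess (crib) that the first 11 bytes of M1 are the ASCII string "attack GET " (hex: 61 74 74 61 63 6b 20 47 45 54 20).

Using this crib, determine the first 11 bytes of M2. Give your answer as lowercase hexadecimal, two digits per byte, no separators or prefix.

c48df1a3bb07f5a60225fd

Since E_a ⊕ E_b = M1 ⊕ M2, XORing with the guessed M1 bytes yields the corresponding M2 bytes: M2 = (E_a ⊕ E_b) ⊕ M1.
a5 xor 61 = c4
f9 xor 74 = 8d
85 xor 74 = f1
c2 xor 61 = a3
d8 xor 63 = bb
6c xor 6b = 07
d5 xor 20 = f5
e1 xor 47 = a6
47 xor 45 = 02
71 xor 54 = 25
dd xor 20 = fd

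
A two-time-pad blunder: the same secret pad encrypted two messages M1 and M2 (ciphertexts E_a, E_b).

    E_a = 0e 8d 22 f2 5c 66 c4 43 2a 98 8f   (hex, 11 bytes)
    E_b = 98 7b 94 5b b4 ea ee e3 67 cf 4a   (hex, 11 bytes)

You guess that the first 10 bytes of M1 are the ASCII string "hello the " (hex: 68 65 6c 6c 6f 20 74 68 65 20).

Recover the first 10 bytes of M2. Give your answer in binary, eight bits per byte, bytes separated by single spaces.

First, E_a ⊕ E_b = (M1 ⊕ K) ⊕ (M2 ⊕ K) = M1 ⊕ M2, so the key drops out. Then M2 = (M1 ⊕ M2) ⊕ M1 over the first 10 bytes.
byte 0: (0e ⊕ 98) ⊕ 68 = 96 ⊕ 68 = fe
byte 1: (8d ⊕ 7b) ⊕ 65 = f6 ⊕ 65 = 93
byte 2: (22 ⊕ 94) ⊕ 6c = b6 ⊕ 6c = da
byte 3: (f2 ⊕ 5b) ⊕ 6c = a9 ⊕ 6c = c5
byte 4: (5c ⊕ b4) ⊕ 6f = e8 ⊕ 6f = 87
byte 5: (66 ⊕ ea) ⊕ 20 = 8c ⊕ 20 = ac
byte 6: (c4 ⊕ ee) ⊕ 74 = 2a ⊕ 74 = 5e
byte 7: (43 ⊕ e3) ⊕ 68 = a0 ⊕ 68 = c8
byte 8: (2a ⊕ 67) ⊕ 65 = 4d ⊕ 65 = 28
byte 9: (98 ⊕ cf) ⊕ 20 = 57 ⊕ 20 = 77

11111110 10010011 11011010 11000101 10000111 10101100 01011110 11001000 00101000 01110111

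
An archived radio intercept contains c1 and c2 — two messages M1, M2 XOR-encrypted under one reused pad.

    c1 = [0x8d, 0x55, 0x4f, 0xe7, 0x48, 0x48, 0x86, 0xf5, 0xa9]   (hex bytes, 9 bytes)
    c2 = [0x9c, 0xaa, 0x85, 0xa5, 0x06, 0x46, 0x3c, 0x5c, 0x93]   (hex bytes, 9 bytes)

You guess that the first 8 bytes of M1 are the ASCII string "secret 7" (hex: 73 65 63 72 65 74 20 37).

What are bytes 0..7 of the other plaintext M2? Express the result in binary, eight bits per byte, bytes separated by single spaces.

01100010 10011010 10101001 00110000 00101011 01111010 10011010 10011110

First, c1 ⊕ c2 = (M1 ⊕ K) ⊕ (M2 ⊕ K) = M1 ⊕ M2, so the key drops out. Then M2 = (M1 ⊕ M2) ⊕ M1 over the first 8 bytes.
byte 0: (8d XOR 9c) XOR 73 = 11 XOR 73 = 62
byte 1: (55 XOR aa) XOR 65 = ff XOR 65 = 9a
byte 2: (4f XOR 85) XOR 63 = ca XOR 63 = a9
byte 3: (e7 XOR a5) XOR 72 = 42 XOR 72 = 30
byte 4: (48 XOR 06) XOR 65 = 4e XOR 65 = 2b
byte 5: (48 XOR 46) XOR 74 = 0e XOR 74 = 7a
byte 6: (86 XOR 3c) XOR 20 = ba XOR 20 = 9a
byte 7: (f5 XOR 5c) XOR 37 = a9 XOR 37 = 9e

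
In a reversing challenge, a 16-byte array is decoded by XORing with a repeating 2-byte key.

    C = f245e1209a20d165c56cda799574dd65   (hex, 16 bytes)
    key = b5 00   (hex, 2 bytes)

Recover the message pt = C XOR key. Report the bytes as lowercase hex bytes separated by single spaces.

The 2-byte key repeats, so the effective keystream is b5 00 b5 00 b5 00 b5 00 b5 00 b5 00 b5 00 b5 00.
byte 0: f2 xor b5 = 47
byte 1: 45 xor 00 = 45
byte 2: e1 xor b5 = 54
byte 3: 20 xor 00 = 20
byte 4: 9a xor b5 = 2f
byte 5: 20 xor 00 = 20
byte 6: d1 xor b5 = 64
byte 7: 65 xor 00 = 65
byte 8: c5 xor b5 = 70
byte 9: 6c xor 00 = 6c
byte 10: da xor b5 = 6f
byte 11: 79 xor 00 = 79
byte 12: 95 xor b5 = 20
byte 13: 74 xor 00 = 74
byte 14: dd xor b5 = 68
byte 15: 65 xor 00 = 65

47 45 54 20 2f 20 64 65 70 6c 6f 79 20 74 68 65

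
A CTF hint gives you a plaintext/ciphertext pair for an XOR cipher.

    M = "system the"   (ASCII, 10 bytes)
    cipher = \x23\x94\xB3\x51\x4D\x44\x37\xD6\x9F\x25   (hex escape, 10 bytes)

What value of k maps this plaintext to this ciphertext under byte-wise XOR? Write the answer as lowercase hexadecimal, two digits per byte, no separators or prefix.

50edc025282917a2f740

Since cipher = M ⊕ k, XORing both sides with M gives k = M ⊕ cipher.
byte 0: 73 xor 23 = 50
byte 1: 79 xor 94 = ed
byte 2: 73 xor b3 = c0
byte 3: 74 xor 51 = 25
byte 4: 65 xor 4d = 28
byte 5: 6d xor 44 = 29
byte 6: 20 xor 37 = 17
byte 7: 74 xor d6 = a2
byte 8: 68 xor 9f = f7
byte 9: 65 xor 25 = 40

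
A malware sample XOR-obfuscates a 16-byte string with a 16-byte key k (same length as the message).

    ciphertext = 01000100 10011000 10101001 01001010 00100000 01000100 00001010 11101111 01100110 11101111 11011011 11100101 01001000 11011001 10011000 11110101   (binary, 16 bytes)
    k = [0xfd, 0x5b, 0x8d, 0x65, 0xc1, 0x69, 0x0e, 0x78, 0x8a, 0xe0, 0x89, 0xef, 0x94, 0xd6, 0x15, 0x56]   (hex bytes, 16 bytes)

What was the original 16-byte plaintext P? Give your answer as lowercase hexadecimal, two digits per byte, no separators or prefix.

 68 XOR 253 = 185
152 XOR  91 = 195
169 XOR 141 =  36
 74 XOR 101 =  47
 32 XOR 193 = 225
 68 XOR 105 =  45
 10 XOR  14 =   4
239 XOR 120 = 151
102 XOR 138 = 236
239 XOR 224 =  15
219 XOR 137 =  82
229 XOR 239 =  10
 72 XOR 148 = 220
217 XOR 214 =  15
152 XOR  21 = 141
245 XOR  86 = 163

b9c3242fe12d0497ec0f520adc0f8da3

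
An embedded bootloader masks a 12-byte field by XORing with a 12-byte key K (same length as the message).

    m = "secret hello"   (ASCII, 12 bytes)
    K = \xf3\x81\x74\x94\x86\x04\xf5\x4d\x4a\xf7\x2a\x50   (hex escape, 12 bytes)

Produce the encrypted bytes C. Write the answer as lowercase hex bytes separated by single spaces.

73 ^ f3 = 80
65 ^ 81 = e4
63 ^ 74 = 17
72 ^ 94 = e6
65 ^ 86 = e3
74 ^ 04 = 70
20 ^ f5 = d5
68 ^ 4d = 25
65 ^ 4a = 2f
6c ^ f7 = 9b
6c ^ 2a = 46
6f ^ 50 = 3f

80 e4 17 e6 e3 70 d5 25 2f 9b 46 3f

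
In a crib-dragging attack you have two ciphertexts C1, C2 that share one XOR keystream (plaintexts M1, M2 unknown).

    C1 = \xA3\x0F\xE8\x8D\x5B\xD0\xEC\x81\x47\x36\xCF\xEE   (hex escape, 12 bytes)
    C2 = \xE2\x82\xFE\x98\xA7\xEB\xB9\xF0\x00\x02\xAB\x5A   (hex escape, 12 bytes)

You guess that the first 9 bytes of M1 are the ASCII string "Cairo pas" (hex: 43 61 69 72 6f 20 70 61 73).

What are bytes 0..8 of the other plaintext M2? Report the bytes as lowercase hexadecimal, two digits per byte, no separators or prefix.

02ec7f67931b251034

First, C1 ⊕ C2 = (M1 ⊕ K) ⊕ (M2 ⊕ K) = M1 ⊕ M2, so the key drops out. Then M2 = (M1 ⊕ M2) ⊕ M1 over the first 9 bytes.
byte 0: (a3 XOR e2) XOR 43 = 41 XOR 43 = 02
byte 1: (0f XOR 82) XOR 61 = 8d XOR 61 = ec
byte 2: (e8 XOR fe) XOR 69 = 16 XOR 69 = 7f
byte 3: (8d XOR 98) XOR 72 = 15 XOR 72 = 67
byte 4: (5b XOR a7) XOR 6f = fc XOR 6f = 93
byte 5: (d0 XOR eb) XOR 20 = 3b XOR 20 = 1b
byte 6: (ec XOR b9) XOR 70 = 55 XOR 70 = 25
byte 7: (81 XOR f0) XOR 61 = 71 XOR 61 = 10
byte 8: (47 XOR 00) XOR 73 = 47 XOR 73 = 34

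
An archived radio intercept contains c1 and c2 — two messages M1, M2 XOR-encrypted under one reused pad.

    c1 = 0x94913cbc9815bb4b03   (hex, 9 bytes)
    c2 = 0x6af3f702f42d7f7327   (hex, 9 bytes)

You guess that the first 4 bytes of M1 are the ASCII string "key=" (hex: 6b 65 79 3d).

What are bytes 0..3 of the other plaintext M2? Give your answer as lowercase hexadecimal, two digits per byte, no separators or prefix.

9507b283

First, c1 ⊕ c2 = (M1 ⊕ K) ⊕ (M2 ⊕ K) = M1 ⊕ M2, so the key drops out. Then M2 = (M1 ⊕ M2) ⊕ M1 over the first 4 bytes.
byte 0: (94 ⊕ 6a) ⊕ 6b = fe ⊕ 6b = 95
byte 1: (91 ⊕ f3) ⊕ 65 = 62 ⊕ 65 = 07
byte 2: (3c ⊕ f7) ⊕ 79 = cb ⊕ 79 = b2
byte 3: (bc ⊕ 02) ⊕ 3d = be ⊕ 3d = 83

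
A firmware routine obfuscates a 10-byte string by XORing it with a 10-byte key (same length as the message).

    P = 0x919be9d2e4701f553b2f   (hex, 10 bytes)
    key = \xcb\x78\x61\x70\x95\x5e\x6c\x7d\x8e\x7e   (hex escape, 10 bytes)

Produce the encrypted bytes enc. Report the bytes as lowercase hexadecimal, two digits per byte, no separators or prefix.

XOR is its own inverse, so applying the key byte-wise gives the result directly.
91 xor cb = 5a
9b xor 78 = e3
e9 xor 61 = 88
d2 xor 70 = a2
e4 xor 95 = 71
70 xor 5e = 2e
1f xor 6c = 73
55 xor 7d = 28
3b xor 8e = b5
2f xor 7e = 51

5ae388a2712e7328b551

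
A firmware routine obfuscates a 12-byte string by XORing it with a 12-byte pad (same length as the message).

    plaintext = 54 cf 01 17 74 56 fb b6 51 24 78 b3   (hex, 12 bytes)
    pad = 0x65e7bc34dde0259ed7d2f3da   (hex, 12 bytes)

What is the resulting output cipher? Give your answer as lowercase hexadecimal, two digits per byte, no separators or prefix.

3128bd23a9b6de2886f68b69

byte 0:  84 ⊕ 101 =  49
byte 1: 207 ⊕ 231 =  40
byte 2:   1 ⊕ 188 = 189
byte 3:  23 ⊕  52 =  35
byte 4: 116 ⊕ 221 = 169
byte 5:  86 ⊕ 224 = 182
byte 6: 251 ⊕  37 = 222
byte 7: 182 ⊕ 158 =  40
byte 8:  81 ⊕ 215 = 134
byte 9:  36 ⊕ 210 = 246
byte 10: 120 ⊕ 243 = 139
byte 11: 179 ⊕ 218 = 105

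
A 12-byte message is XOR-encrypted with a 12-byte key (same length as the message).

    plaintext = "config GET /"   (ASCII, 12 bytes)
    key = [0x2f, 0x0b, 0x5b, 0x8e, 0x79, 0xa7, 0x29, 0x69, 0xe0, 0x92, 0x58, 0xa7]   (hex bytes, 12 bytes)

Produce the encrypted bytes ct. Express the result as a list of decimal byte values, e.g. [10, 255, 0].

byte 0: 63 ^ 2f = 4c
byte 1: 6f ^ 0b = 64
byte 2: 6e ^ 5b = 35
byte 3: 66 ^ 8e = e8
byte 4: 69 ^ 79 = 10
byte 5: 67 ^ a7 = c0
byte 6: 20 ^ 29 = 09
byte 7: 47 ^ 69 = 2e
byte 8: 45 ^ e0 = a5
byte 9: 54 ^ 92 = c6
byte 10: 20 ^ 58 = 78
byte 11: 2f ^ a7 = 88

[76, 100, 53, 232, 16, 192, 9, 46, 165, 198, 120, 136]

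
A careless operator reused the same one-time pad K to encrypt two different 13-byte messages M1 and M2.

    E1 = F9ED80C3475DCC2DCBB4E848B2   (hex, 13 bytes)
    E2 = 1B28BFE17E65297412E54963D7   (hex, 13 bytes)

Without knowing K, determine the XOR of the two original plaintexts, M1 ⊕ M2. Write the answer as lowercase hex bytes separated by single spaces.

e2 c5 3f 22 39 38 e5 59 d9 51 a1 2b 65

E1 ⊕ E2 = (M1 ⊕ K) ⊕ (M2 ⊕ K) = M1 ⊕ M2 — the shared key cancels under XOR.
byte 0: f9 XOR 1b = e2
byte 1: ed XOR 28 = c5
byte 2: 80 XOR bf = 3f
byte 3: c3 XOR e1 = 22
byte 4: 47 XOR 7e = 39
byte 5: 5d XOR 65 = 38
byte 6: cc XOR 29 = e5
byte 7: 2d XOR 74 = 59
byte 8: cb XOR 12 = d9
byte 9: b4 XOR e5 = 51
byte 10: e8 XOR 49 = a1
byte 11: 48 XOR 63 = 2b
byte 12: b2 XOR d7 = 65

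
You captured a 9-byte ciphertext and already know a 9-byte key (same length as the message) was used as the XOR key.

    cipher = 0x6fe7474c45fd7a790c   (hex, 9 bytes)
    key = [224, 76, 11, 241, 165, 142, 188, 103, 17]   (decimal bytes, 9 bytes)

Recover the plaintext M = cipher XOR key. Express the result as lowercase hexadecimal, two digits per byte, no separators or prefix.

8fab4cbde073c61e1d

01101111 xor 11100000 = 10001111
11100111 xor 01001100 = 10101011
01000111 xor 00001011 = 01001100
01001100 xor 11110001 = 10111101
01000101 xor 10100101 = 11100000
11111101 xor 10001110 = 01110011
01111010 xor 10111100 = 11000110
01111001 xor 01100111 = 00011110
00001100 xor 00010001 = 00011101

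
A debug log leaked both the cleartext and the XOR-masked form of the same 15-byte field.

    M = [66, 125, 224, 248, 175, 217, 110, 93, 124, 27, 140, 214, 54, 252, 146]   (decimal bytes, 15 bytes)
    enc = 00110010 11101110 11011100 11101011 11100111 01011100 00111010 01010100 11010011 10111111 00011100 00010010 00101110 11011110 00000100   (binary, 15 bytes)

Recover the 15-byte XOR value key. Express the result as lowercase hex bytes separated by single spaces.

Since enc = M ⊕ key, XORing both sides with M gives key = M ⊕ enc.
byte 0: 42 ^ 32 = 70
byte 1: 7d ^ ee = 93
byte 2: e0 ^ dc = 3c
byte 3: f8 ^ eb = 13
byte 4: af ^ e7 = 48
byte 5: d9 ^ 5c = 85
byte 6: 6e ^ 3a = 54
byte 7: 5d ^ 54 = 09
byte 8: 7c ^ d3 = af
byte 9: 1b ^ bf = a4
byte 10: 8c ^ 1c = 90
byte 11: d6 ^ 12 = c4
byte 12: 36 ^ 2e = 18
byte 13: fc ^ de = 22
byte 14: 92 ^ 04 = 96

70 93 3c 13 48 85 54 09 af a4 90 c4 18 22 96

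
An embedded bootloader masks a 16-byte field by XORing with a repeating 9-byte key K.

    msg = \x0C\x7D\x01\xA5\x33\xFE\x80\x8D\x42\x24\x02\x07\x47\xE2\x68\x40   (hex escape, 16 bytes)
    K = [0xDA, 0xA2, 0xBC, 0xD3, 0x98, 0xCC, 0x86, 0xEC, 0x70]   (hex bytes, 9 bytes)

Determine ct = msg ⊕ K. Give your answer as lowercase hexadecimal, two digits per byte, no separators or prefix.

The 9-byte key repeats, so the effective keystream is da a2 bc d3 98 cc 86 ec 70 da a2 bc d3 98 cc 86.
byte 0: 0c xor da = d6
byte 1: 7d xor a2 = df
byte 2: 01 xor bc = bd
byte 3: a5 xor d3 = 76
byte 4: 33 xor 98 = ab
byte 5: fe xor cc = 32
byte 6: 80 xor 86 = 06
byte 7: 8d xor ec = 61
byte 8: 42 xor 70 = 32
byte 9: 24 xor da = fe
byte 10: 02 xor a2 = a0
byte 11: 07 xor bc = bb
byte 12: 47 xor d3 = 94
byte 13: e2 xor 98 = 7a
byte 14: 68 xor cc = a4
byte 15: 40 xor 86 = c6

d6dfbd76ab32066132fea0bb947aa4c6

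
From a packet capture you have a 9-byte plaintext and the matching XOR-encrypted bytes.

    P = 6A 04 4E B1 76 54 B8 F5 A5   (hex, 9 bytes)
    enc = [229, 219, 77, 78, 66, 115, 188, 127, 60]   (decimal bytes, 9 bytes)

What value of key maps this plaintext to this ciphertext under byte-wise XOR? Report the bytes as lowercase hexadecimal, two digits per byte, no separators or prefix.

8fdf03ff3427048a99

Since enc = P ⊕ key, XORing both sides with P gives key = P ⊕ enc.
6a XOR e5 = 8f
04 XOR db = df
4e XOR 4d = 03
b1 XOR 4e = ff
76 XOR 42 = 34
54 XOR 73 = 27
b8 XOR bc = 04
f5 XOR 7f = 8a
a5 XOR 3c = 99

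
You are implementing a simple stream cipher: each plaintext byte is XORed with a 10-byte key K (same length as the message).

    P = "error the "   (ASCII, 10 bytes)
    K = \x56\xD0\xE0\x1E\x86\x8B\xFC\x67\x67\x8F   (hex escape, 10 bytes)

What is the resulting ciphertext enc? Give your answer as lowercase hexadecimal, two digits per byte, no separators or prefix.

XOR is its own inverse, so applying the key byte-wise gives the result directly.
101 ^  86 =  51
114 ^ 208 = 162
114 ^ 224 = 146
111 ^  30 = 113
114 ^ 134 = 244
 32 ^ 139 = 171
116 ^ 252 = 136
104 ^ 103 =  15
101 ^ 103 =   2
 32 ^ 143 = 175

33a29271f4ab880f02af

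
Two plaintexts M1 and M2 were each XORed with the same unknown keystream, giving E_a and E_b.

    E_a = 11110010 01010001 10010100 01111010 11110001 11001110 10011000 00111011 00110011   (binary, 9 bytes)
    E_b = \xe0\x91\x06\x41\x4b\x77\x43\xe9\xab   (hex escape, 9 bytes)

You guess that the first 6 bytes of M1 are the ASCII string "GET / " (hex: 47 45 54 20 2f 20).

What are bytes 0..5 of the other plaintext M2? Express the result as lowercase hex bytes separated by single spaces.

First, E_a ⊕ E_b = (M1 ⊕ K) ⊕ (M2 ⊕ K) = M1 ⊕ M2, so the key drops out. Then M2 = (M1 ⊕ M2) ⊕ M1 over the first 6 bytes.
byte 0: (f2 XOR e0) XOR 47 = 12 XOR 47 = 55
byte 1: (51 XOR 91) XOR 45 = c0 XOR 45 = 85
byte 2: (94 XOR 06) XOR 54 = 92 XOR 54 = c6
byte 3: (7a XOR 41) XOR 20 = 3b XOR 20 = 1b
byte 4: (f1 XOR 4b) XOR 2f = ba XOR 2f = 95
byte 5: (ce XOR 77) XOR 20 = b9 XOR 20 = 99

55 85 c6 1b 95 99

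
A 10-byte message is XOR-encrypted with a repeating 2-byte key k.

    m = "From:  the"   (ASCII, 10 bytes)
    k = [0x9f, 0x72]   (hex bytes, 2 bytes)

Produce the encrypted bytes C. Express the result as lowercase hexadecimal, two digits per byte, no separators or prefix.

The 2-byte key repeats, so the effective keystream is 9f 72 9f 72 9f 72 9f 72 9f 72.
byte 0: 46 ^ 9f = d9
byte 1: 72 ^ 72 = 00
byte 2: 6f ^ 9f = f0
byte 3: 6d ^ 72 = 1f
byte 4: 3a ^ 9f = a5
byte 5: 20 ^ 72 = 52
byte 6: 20 ^ 9f = bf
byte 7: 74 ^ 72 = 06
byte 8: 68 ^ 9f = f7
byte 9: 65 ^ 72 = 17

d900f01fa552bf06f717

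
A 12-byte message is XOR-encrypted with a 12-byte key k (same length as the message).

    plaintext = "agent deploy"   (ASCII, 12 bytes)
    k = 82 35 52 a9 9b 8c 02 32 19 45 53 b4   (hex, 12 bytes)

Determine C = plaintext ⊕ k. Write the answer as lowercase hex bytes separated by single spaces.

61 ⊕ 82 = e3
67 ⊕ 35 = 52
65 ⊕ 52 = 37
6e ⊕ a9 = c7
74 ⊕ 9b = ef
20 ⊕ 8c = ac
64 ⊕ 02 = 66
65 ⊕ 32 = 57
70 ⊕ 19 = 69
6c ⊕ 45 = 29
6f ⊕ 53 = 3c
79 ⊕ b4 = cd

e3 52 37 c7 ef ac 66 57 69 29 3c cd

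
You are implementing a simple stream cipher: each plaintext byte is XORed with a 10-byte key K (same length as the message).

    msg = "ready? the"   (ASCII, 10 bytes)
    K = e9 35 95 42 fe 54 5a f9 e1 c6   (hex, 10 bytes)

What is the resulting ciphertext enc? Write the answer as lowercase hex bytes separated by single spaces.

XOR is its own inverse, so applying the key byte-wise gives the result directly.
byte 0: 114 XOR 233 = 155
byte 1: 101 XOR  53 =  80
byte 2:  97 XOR 149 = 244
byte 3: 100 XOR  66 =  38
byte 4: 121 XOR 254 = 135
byte 5:  63 XOR  84 = 107
byte 6:  32 XOR  90 = 122
byte 7: 116 XOR 249 = 141
byte 8: 104 XOR 225 = 137
byte 9: 101 XOR 198 = 163

9b 50 f4 26 87 6b 7a 8d 89 a3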